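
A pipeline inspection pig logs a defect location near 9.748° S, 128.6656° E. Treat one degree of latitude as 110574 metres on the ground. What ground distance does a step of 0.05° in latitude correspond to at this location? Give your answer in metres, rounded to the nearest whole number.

5529 metres

Along a meridian 0.05° is 0.05 × 110574 = 5528.7 m.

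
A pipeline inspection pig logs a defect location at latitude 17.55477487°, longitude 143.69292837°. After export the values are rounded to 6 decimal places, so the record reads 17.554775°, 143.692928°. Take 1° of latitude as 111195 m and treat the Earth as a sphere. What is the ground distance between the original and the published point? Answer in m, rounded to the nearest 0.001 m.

0.042 m

Δlat = 17.55477487 − 17.554775 = -0.00000013°; Δlon = 143.69292837 − 143.692928 = +0.00000037°.
North–south shift: -0.00000013 × 111195 = -0.0144554 m.
East–west at this latitude: 0.00000037° × 111195 × cos 17.5548° ≈ 0.00000037 × 106017 = 0.0392261 m.
Combined displacement = (0.0144554² + 0.0392261²)^½ ≈ 0.0418049 m.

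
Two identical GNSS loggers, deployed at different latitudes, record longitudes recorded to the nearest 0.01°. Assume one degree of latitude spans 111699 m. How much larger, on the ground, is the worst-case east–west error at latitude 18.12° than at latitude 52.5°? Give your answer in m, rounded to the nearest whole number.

191 m

Rounding to 2 decimal places leaves the longitude within ±0.005° of the true value.
Error at 18.12° = 0.005° × 111699 × cos 18.12° ≈ 558.5 × 0.9504 = 530.8 m.
At 52.5°: 0.005° × 111699 × cos 52.5° = 0.005 × 111699 × 0.6088 ≈ 339.99 m.
Difference: 530.8 − 339.99 = 190.81 m.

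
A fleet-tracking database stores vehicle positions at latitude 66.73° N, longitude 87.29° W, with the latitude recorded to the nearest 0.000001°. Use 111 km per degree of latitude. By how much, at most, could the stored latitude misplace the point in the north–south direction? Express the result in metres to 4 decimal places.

Rounding to 6 decimal places leaves the latitude within ±5e-07° of the true value.
North–south distance: 5e-07° × 111000 m/° = 0.0555 m.

0.0555 metres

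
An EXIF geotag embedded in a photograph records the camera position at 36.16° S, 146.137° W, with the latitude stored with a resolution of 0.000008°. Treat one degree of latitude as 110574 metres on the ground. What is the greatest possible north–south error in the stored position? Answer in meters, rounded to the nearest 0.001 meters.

0.442 meters

With a 0.000008° grid the true value lies within half a step, ±0.000008°/2 = ±4e-06°, of the stored one.
So the N–S error is at most 4e-06 × 110574 = 0.442296 m.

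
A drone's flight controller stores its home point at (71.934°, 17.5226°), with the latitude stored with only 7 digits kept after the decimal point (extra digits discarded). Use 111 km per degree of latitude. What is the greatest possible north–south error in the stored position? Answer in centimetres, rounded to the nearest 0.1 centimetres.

Truncating at 7 decimal places can drop up to a full unit in the last place, so the latitude may be off by as much as 1e-07°.
Along the meridian that is 1e-07° × 111000 m/° = 0.0111 m.
That is 0.0111 m = 1.11 cm.

1.1 centimetres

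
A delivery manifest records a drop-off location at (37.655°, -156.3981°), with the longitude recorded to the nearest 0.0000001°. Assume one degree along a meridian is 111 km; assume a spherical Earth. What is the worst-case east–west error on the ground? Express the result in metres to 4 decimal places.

0.0044 metres

Rounding to 7 decimal places leaves the longitude within ±5e-08° of the true value.
At latitude 37.655° a degree of longitude spans 111000 m × cos 37.655° = 111000 × 0.7917 ≈ 87879.1 m.
Maximum E–W displacement: 5e-08 × 87879.1 = 0.00439395 m.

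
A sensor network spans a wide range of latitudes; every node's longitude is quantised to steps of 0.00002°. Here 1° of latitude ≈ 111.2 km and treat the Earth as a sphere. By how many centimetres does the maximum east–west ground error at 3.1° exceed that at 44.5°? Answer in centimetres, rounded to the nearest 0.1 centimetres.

31.7 centimetres

With a 0.00002° grid the true value lies within half a step, ±0.00002°/2 = ±1e-05°, of the stored one.
At 3.1°: 1e-05° × 111200 × cos 3.1° = 1e-05 × 111200 × 0.9985 ≈ 1.1104 m.
Error at 44.5° = 1e-05° × 111200 × cos 44.5° ≈ 1.112 × 0.7133 = 0.79313 m.
So the lower-latitude error exceeds the higher by 1.1104 − 0.79313 = 0.31724 m.
That is 0.317238 m = 31.724 cm.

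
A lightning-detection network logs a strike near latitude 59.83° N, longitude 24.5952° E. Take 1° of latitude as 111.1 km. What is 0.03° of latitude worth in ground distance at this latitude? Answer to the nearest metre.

3333 metres

Along a meridian 0.03° is 0.03 × 111100 = 3333 m.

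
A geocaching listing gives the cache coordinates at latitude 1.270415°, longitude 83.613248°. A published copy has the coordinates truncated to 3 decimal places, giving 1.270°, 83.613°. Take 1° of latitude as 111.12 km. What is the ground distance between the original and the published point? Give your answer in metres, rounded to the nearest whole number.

54 metres

Δlat = 1.270415 − 1.270 = +0.000415°; Δlon = 83.613248 − 83.613 = +0.000248°.
North–south shift: 0.000415 × 111120 = 46.1148 m.
East–west at this latitude: 0.000248° × 111120 × cos 1.27° ≈ 0.000248 × 111093 = 27.551 m.
Hypotenuse of the two orthogonal shifts: √(46.1148² + 27.551²) = 53.7181 m.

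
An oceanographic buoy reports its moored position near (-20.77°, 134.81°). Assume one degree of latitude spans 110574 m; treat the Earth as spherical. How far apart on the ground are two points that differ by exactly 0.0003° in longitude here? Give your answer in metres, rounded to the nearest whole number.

31 metres

One degree of longitude here spans 110574 × cos 20.77° = 110574 × 0.9350 ≈ 103388 m; 0.0003° of that is 31.0164 m.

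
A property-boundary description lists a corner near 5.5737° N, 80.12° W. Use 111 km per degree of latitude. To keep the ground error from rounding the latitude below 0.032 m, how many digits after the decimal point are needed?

One degree of latitude covers 111000 m.
With N decimal places the half-ulp bound is 0.5·10⁻ᴺ°, or 0.5·10⁻ᴺ × 111000 m on the ground.
Need 0.5 × 111000 × 10⁻ᴺ ≤ 0.032 → 10⁻ᴺ ≤ 5.766e-07, so N ≥ 6.24.
N = 6 would give 0.0555 m (too coarse); N = 7 gives 0.00555 m ≤ 0.032 m.

7 decimal places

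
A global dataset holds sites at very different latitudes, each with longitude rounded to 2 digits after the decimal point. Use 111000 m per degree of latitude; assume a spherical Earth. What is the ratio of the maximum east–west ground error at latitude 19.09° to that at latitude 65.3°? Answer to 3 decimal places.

2.261

Rounding to 2 decimal places leaves the longitude within ±0.005° of the true value.
Error at 19.09° = 0.005° × 111000 × cos 19.09° ≈ 555 × 0.9450 = 524.48 m.
Error at 65.3° = 0.005° × 111000 × cos 65.3° ≈ 555 × 0.4179 = 231.92 m.
Ratio: 524.48 / 231.92 = cos 19.09° / cos 65.3° ≈ 2.2615.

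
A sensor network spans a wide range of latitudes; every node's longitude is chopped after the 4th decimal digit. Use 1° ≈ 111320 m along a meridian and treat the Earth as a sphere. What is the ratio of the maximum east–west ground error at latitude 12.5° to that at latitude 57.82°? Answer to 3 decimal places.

Truncating at 4 decimal places can drop up to a full unit in the last place, so the longitude may be off by as much as 0.0001°.
Error at 12.5° = 0.0001° × 111320 × cos 12.5° ≈ 11.132 × 0.9763 = 10.868 m.
At 57.82°: 0.0001° × 111320 × cos 57.82° = 0.0001 × 111320 × 0.5326 ≈ 5.9287 m.
The ratio reduces to cos 12.5° / cos 57.82° = 0.9763/0.5326 ≈ 1.8331.

1.833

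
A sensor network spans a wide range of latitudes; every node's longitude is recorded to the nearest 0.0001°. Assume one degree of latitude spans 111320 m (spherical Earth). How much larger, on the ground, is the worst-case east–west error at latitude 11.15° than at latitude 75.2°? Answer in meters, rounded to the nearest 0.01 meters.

Rounding to 4 decimal places leaves the longitude within ±5e-05° of the true value.
At 11.15°: 5e-05° × 111320 × cos 11.15° = 5e-05 × 111320 × 0.9811 ≈ 5.4609 m.
At 75.2°: 5e-05° × 111320 × cos 75.2° = 5e-05 × 111320 × 0.2554 ≈ 1.4218 m.
Difference: 5.4609 − 1.4218 = 4.0391 m.

4.04 meters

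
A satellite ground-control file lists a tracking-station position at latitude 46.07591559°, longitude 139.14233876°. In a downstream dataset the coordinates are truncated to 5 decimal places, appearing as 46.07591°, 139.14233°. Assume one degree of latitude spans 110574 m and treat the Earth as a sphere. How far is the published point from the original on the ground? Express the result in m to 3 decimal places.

0.913 m

The latitude changed by +0.00000559° and the longitude by +0.00000876°.
North–south shift: 0.00000559 × 110574 = 0.618109 m.
East–west at this latitude: 0.00000876° × 110574 × cos 46.0759° ≈ 0.00000876 × 76705.7 = 0.671942 m.
Hypotenuse of the two orthogonal shifts: √(0.618109² + 0.671942²) = 0.912997 m.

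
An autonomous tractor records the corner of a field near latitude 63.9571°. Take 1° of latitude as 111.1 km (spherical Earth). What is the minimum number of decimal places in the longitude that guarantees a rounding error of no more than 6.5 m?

4

At 63.9571° one degree of longitude covers 111100 × cos 63.9571° ≈ 111100 × 0.4390 ≈ 48777.8 m.
Rounding to N decimal places gives at most 0.5 × 10⁻ᴺ degrees of error, i.e. 0.5 × 10⁻ᴺ × 48777.8 m.
Need 0.5 × 48777.8 × 10⁻ᴺ ≤ 6.5 → 10⁻ᴺ ≤ 2.665e-04, so N ≥ 3.57.
N = 3 would give 24.4 m (too coarse); N = 4 gives 2.44 m ≤ 6.5 m.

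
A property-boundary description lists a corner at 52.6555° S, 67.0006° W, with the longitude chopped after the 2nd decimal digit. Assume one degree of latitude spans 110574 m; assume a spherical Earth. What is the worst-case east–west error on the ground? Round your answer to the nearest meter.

671 meters

Truncating at 2 decimal places can drop up to a full unit in the last place, so the longitude may be off by as much as 0.01°.
Parallels shrink by cos φ, so at 52.6555° a degree of longitude is 110574 × 0.6066 ≈ 67074.9 m.
Maximum E–W displacement: 0.01 × 67074.9 = 670.749 m.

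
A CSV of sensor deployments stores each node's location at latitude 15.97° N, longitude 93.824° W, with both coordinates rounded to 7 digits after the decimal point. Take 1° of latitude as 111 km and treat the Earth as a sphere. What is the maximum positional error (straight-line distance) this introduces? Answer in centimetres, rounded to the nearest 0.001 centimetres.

0.770 centimetres

Rounding to 7 decimal places leaves each coordinate within ±5e-08° of the true value.
N–S: 5e-08° × 111000 m/° = 0.00555 m.
Longitude error → 5e-08 × 111000 × cos 15.97° = 5e-08 × 111000 × 0.9614 ≈ 0.0053358 m.
Worst case both components are at the extreme and orthogonal: √(0.00555² + 0.0053358²) ≈ 0.00769891 m.
That is 0.00769891 m = 0.76989 cm.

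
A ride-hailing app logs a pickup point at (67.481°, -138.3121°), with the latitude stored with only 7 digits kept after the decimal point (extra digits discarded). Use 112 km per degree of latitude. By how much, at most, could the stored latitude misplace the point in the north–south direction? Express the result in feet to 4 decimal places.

0.0367 feet

Truncating at 7 decimal places can drop up to a full unit in the last place, so the latitude may be off by as much as 1e-07°.
North–south distance: 1e-07° × 112000 m/° = 0.0112 m.
Converting: 0.0112 m × 3.2808 ft/m ≈ 0.036745 ft.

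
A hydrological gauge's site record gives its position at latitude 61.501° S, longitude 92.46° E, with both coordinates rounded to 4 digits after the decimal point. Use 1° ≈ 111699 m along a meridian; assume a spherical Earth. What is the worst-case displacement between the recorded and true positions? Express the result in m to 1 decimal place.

Rounding to 4 decimal places leaves each coordinate within ±5e-05° of the true value.
North–south component: 5e-05° × 111699 = 5.58495 m.
Longitude error → 5e-05 × 111699 × cos 61.501° = 5e-05 × 111699 × 0.4771 ≈ 2.66482 m.
The two errors are perpendicular, so the maximum displacement is √(5.58495² + 2.66482²) ≈ 6.18813 m.

6.2 m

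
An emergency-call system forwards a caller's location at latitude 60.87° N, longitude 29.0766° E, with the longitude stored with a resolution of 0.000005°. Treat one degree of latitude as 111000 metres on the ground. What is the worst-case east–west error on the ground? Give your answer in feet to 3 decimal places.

0.443 feet

With a 0.000005° grid the true value lies within half a step, ±0.000005°/2 = ±2.5e-06°, of the stored one.
At latitude 60.87° a degree of longitude spans 111000 m × cos 60.87° = 111000 × 0.4868 ≈ 54034 m.
Maximum E–W displacement: 2.5e-06 × 54034 = 0.135085 m.
Converting: 0.135085 m × 3.2808 ft/m ≈ 0.44319 ft.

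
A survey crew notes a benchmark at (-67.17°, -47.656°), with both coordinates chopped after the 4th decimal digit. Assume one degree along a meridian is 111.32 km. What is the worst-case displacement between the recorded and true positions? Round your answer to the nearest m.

Truncating at 4 decimal places can drop up to a full unit in the last place, so each coordinate may be off by as much as 0.0001°.
Latitude error → 0.0001 × 111320 = 11.132 m along the meridian.
East–west component at 67.17°: 0.0001° × 111320 × cos 67.17° ≈ 0.0001 × 43192 ≈ 4.3192 m.
The two errors are perpendicular, so the maximum displacement is √(11.132² + 4.3192²) ≈ 11.9406 m.

12 m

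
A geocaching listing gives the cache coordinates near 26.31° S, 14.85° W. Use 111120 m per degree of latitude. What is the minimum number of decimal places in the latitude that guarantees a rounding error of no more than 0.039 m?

7

One degree of latitude covers 111120 m.
Rounding to N decimal places gives at most 0.5 × 10⁻ᴺ degrees of error, i.e. 0.5 × 10⁻ᴺ × 111120 m.
Setting 55560 × 10⁻ᴺ ≤ 0.039 gives 10ᴺ ≥ 1.425e+06, i.e. N ≥ 6.15.
At 6 places the error can reach 0.0556 m, but 7 places keeps it to 0.00556 m.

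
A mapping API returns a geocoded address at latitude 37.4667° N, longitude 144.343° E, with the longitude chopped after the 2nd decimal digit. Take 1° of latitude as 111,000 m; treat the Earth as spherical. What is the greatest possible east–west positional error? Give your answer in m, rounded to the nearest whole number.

Truncating at 2 decimal places can drop up to a full unit in the last place, so the longitude may be off by as much as 0.01°.
Parallels shrink by cos φ, so at 37.4667° a degree of longitude is 111000 × 0.7937 ≈ 88101.5 m.
So at most 0.01° × 88101.5 ≈ 881.015 m east–west.

881 m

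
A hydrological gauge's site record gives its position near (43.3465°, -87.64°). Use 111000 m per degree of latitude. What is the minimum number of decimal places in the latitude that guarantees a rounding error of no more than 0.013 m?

7

One degree of latitude covers 111000 m.
Rounding to N decimal places gives at most 0.5 × 10⁻ᴺ degrees of error, i.e. 0.5 × 10⁻ᴺ × 111000 m.
Setting 55500 × 10⁻ᴺ ≤ 0.013 gives 10ᴺ ≥ 4.269e+06, i.e. N ≥ 6.63.
So 7 decimal places suffice (0.00555 m); 6 would allow up to 0.0555 m.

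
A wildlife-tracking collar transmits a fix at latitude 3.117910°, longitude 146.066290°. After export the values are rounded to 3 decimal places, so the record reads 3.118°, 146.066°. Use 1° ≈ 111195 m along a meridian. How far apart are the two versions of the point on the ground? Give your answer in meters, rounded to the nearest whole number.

34 meters

The latitude changed by -0.000090° and the longitude by +0.000290°.
North–south shift: -0.000090 × 111195 = -10.0075 m.
East–west at this latitude: 0.000290° × 111195 × cos 3.118° ≈ 0.000290 × 111030 = 32.1988 m.
Hypotenuse of the two orthogonal shifts: √(10.0075² + 32.1988²) = 33.7182 m.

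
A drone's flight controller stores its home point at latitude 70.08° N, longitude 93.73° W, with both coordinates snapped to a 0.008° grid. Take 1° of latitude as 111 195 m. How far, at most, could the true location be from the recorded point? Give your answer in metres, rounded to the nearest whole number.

470 metres

With a 0.008° grid the true value lies within half a step, ±0.008°/2 = ±0.004°, of the stored one.
N–S: 0.004° × 111195 m/° = 444.78 m.
East–west component at 70.08°: 0.004° × 111195 × cos 70.08° ≈ 0.004 × 37885 ≈ 151.54 m.
Combining orthogonally: (444.78² + 151.54²)^½ ≈ 469.887 m.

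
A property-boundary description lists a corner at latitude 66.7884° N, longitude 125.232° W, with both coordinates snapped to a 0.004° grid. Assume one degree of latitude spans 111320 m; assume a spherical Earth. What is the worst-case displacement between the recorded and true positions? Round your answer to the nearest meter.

With a 0.004° grid the true value lies within half a step, ±0.004°/2 = ±0.002°, of the stored one.
North–south component: 0.002° × 111320 = 222.64 m.
E–W at 66.7884°: 0.002° × 111320 × cos 66.7884° = 0.002 × 111320 × 0.3941 ≈ 87.7487 m.
Worst case both components are at the extreme and orthogonal: √(222.64² + 87.7487²) ≈ 239.308 m.

239 meters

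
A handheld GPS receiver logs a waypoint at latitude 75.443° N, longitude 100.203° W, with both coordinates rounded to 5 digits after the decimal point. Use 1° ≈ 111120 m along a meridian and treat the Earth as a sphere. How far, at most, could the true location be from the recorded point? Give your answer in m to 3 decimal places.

0.573 m

Rounding to 5 decimal places leaves each coordinate within ±5e-06° of the true value.
North–south component: 5e-06° × 111120 = 0.5556 m.
E–W at 75.443°: 5e-06° × 111120 × cos 75.443° = 5e-06 × 111120 × 0.2513 ≈ 0.139646 m.
Worst case both components are at the extreme and orthogonal: √(0.5556² + 0.139646²) ≈ 0.572881 m.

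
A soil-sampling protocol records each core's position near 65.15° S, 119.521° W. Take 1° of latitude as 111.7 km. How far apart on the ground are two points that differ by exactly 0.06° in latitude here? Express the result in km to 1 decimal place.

0.06° × 111700 m/° = 6702 m.
That is 6702 m = 6.702 km.

6.7 km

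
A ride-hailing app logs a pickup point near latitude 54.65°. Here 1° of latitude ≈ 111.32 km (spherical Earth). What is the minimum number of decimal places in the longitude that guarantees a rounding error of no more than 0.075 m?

6 decimal places

At 54.65° one degree of longitude covers 111320 × cos 54.65° ≈ 111320 × 0.5786 ≈ 64406.4 m.
With N decimal places the half-ulp bound is 0.5·10⁻ᴺ°, or 0.5·10⁻ᴺ × 64406.4 m on the ground.
Need 0.5 × 64406.4 × 10⁻ᴺ ≤ 0.075 → 10⁻ᴺ ≤ 2.329e-06, so N ≥ 5.63.
So 6 decimal places suffice (0.0322 m); 5 would allow up to 0.322 m.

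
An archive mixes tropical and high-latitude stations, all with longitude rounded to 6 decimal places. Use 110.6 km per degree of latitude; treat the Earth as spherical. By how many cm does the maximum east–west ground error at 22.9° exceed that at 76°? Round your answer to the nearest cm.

4 cm

Rounding to 6 decimal places leaves the longitude within ±5e-07° of the true value.
At 22.9°: 5e-07° × 110600 × cos 22.9° = 5e-07 × 110600 × 0.9212 ≈ 0.050942 m.
Error at 76° = 5e-07° × 110600 × cos 76° ≈ 0.0553 × 0.2419 = 0.013378 m.
Difference: 0.050942 − 0.013378 = 0.037563 m.
That is 0.0375633 m = 3.7563 cm.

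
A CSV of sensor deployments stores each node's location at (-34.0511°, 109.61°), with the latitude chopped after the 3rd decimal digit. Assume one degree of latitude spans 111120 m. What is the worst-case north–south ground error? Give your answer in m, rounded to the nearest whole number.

111 m

Truncating at 3 decimal places can drop up to a full unit in the last place, so the latitude may be off by as much as 0.001°.
Along the meridian that is 0.001° × 111120 m/° = 111.12 m.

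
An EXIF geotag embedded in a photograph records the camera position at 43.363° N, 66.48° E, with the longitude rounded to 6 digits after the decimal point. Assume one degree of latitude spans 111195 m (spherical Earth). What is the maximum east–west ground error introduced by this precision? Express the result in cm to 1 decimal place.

Rounding to 6 decimal places leaves the longitude within ±5e-07° of the true value.
One degree of longitude at 43.363° is 111195 × cos 43.363° ≈ 111195 × 0.7270 = 80840.8 m.
East–west error: 5e-07° × 80840.8 m/° ≈ 0.0404204 m.
That is 0.0404204 m = 4.042 cm.

4.0 cm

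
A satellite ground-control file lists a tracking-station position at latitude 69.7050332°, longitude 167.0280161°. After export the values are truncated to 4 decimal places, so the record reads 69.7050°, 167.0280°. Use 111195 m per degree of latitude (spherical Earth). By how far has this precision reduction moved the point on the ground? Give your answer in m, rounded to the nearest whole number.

4 m

The latitude changed by +0.0000332° and the longitude by +0.0000161°.
North–south shift: 0.0000332 × 111195 = 3.69167 m.
East–west at this latitude: 0.0000161° × 111195 × cos 69.705° ≈ 0.0000161 × 38568.4 = 0.620951 m.
Distance: √(3.69167² + 0.620951²) ≈ 3.74353 m.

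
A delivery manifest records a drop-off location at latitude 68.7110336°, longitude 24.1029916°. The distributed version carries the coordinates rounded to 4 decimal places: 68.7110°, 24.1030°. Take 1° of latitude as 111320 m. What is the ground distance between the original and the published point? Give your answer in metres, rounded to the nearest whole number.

4 metres

The latitude changed by +0.0000336° and the longitude by -0.0000084°.
North–south shift: 0.0000336 × 111320 = 3.74035 m.
E–W at 68.711°: -0.0000084° × 111320 × cos 68.711° = -0.0000084 × 111320 × 0.3631 ≈ -0.339505 m.
Distance: √(3.74035² + 0.339505²) ≈ 3.75573 m.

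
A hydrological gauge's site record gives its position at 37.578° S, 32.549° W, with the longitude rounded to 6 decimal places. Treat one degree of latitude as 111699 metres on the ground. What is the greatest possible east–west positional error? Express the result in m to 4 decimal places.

0.0443 m

Rounding to 6 decimal places leaves the longitude within ±5e-07° of the true value.
Parallels shrink by cos φ, so at 37.578° a degree of longitude is 111699 × 0.7925 ≈ 88524.1 m.
East–west error: 5e-07° × 88524.1 m/° ≈ 0.0442621 m.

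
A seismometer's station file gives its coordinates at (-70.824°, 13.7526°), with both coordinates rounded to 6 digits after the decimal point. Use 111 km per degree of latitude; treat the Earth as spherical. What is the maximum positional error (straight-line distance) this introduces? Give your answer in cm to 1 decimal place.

Rounding to 6 decimal places leaves each coordinate within ±5e-07° of the true value.
North–south component: 5e-07° × 111000 = 0.0555 m.
Longitude error → 5e-07 × 111000 × cos 70.824° = 5e-07 × 111000 × 0.3285 ≈ 0.0182301 m.
The two errors are perpendicular, so the maximum displacement is √(0.0555² + 0.0182301²) ≈ 0.0584174 m.
That is 0.0584174 m = 5.8417 cm.

5.8 cm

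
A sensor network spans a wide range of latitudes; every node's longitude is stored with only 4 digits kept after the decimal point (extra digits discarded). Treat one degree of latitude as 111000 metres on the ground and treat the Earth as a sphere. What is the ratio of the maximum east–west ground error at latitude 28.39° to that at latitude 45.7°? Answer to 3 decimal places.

Truncating at 4 decimal places can drop up to a full unit in the last place, so the longitude may be off by as much as 0.0001°.
Error at 28.39° = 0.0001° × 111000 × cos 28.39° ≈ 11.1 × 0.8797 = 9.765 m.
Error at 45.7° = 0.0001° × 111000 × cos 45.7° ≈ 11.1 × 0.6984 = 7.7524 m.
Ratio: 9.765 / 7.7524 = cos 28.39° / cos 45.7° ≈ 1.2596.

1.260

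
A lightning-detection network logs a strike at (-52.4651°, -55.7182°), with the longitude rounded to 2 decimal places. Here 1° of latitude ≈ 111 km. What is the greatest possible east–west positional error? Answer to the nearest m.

Rounding to 2 decimal places leaves the longitude within ±0.005° of the true value.
At latitude 52.4651° a degree of longitude spans 111000 m × cos 52.4651° = 111000 × 0.6092 ≈ 67626.1 m.
Maximum E–W displacement: 0.005 × 67626.1 = 338.131 m.

338 m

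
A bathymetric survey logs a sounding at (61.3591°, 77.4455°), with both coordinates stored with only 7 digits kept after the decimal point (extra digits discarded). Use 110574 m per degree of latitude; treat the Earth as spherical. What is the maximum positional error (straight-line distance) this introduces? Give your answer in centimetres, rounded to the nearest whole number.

1 centimetres

Truncating at 7 decimal places can drop up to a full unit in the last place, so each coordinate may be off by as much as 1e-07°.
North–south component: 1e-07° × 110574 = 0.0110574 m.
East–west component at 61.3591°: 1e-07° × 110574 × cos 61.3591° ≈ 1e-07 × 53000.2 ≈ 0.00530002 m.
Worst case both components are at the extreme and orthogonal: √(0.0110574² + 0.00530002²) ≈ 0.012262 m.
That is 0.012262 m = 1.2262 cm.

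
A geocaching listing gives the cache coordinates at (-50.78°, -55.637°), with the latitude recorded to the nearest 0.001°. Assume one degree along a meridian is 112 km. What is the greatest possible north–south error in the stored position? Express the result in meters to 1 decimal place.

56.0 meters

Rounding to 3 decimal places leaves the latitude within ±0.0005° of the true value.
North–south distance: 0.0005° × 112000 m/° = 56 m.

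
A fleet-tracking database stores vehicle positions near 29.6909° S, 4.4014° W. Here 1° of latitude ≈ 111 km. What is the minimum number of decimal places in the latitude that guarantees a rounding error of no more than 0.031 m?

One degree of latitude covers 111000 m.
Rounding to N decimal places gives at most 0.5 × 10⁻ᴺ degrees of error, i.e. 0.5 × 10⁻ᴺ × 111000 m.
Setting 55500 × 10⁻ᴺ ≤ 0.031 gives 10ᴺ ≥ 1.79e+06, i.e. N ≥ 6.25.
N = 6 would give 0.0555 m (too coarse); N = 7 gives 0.00555 m ≤ 0.031 m.

7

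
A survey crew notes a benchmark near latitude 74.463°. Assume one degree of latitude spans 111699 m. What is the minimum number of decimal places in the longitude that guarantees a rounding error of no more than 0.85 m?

At 74.463° one degree of longitude covers 111699 × cos 74.463° ≈ 111699 × 0.2679 ≈ 29919.8 m.
N decimal places → at most half a unit in the last place, 0.5 × 10⁻ᴺ° = 29919.8/2 × 10⁻ᴺ m.
Need 0.5 × 29919.8 × 10⁻ᴺ ≤ 0.85 → 10⁻ᴺ ≤ 5.682e-05, so N ≥ 4.25.
At 4 places the error can reach 1.5 m, but 5 places keeps it to 0.15 m.

5 decimal places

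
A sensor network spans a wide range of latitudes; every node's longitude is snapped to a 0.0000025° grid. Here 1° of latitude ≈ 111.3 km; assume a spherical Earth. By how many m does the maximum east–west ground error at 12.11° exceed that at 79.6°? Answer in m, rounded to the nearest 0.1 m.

0.1 m

With a 0.0000025° grid the true value lies within half a step, ±0.0000025°/2 = ±1.25e-06°, of the stored one.
Error at 12.11° = 1.25e-06° × 111300 × cos 12.11° ≈ 0.13912 × 0.9777 = 0.13603 m.
At 79.6°: 1.25e-06° × 111300 × cos 79.6° = 1.25e-06 × 111300 × 0.1805 ≈ 0.025115 m.
Difference: 0.13603 − 0.025115 = 0.11091 m.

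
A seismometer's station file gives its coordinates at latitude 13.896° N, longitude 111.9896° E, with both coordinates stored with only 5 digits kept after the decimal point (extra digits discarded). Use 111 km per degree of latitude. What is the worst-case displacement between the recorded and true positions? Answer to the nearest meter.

Truncating at 5 decimal places can drop up to a full unit in the last place, so each coordinate may be off by as much as 1e-05°.
North–south component: 1e-05° × 111000 = 1.11 m.
Longitude error → 1e-05 × 111000 × cos 13.896° = 1e-05 × 111000 × 0.9707 ≈ 1.07751 m.
The two errors are perpendicular, so the maximum displacement is √(1.11² + 1.07751²) ≈ 1.54698 m.

2 meters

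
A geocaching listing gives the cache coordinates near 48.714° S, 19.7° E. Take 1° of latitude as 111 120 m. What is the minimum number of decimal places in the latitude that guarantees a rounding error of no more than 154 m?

One degree of latitude covers 111120 m.
N decimal places → at most half a unit in the last place, 0.5 × 10⁻ᴺ° = 111120/2 × 10⁻ᴺ m.
Need 0.5 × 111120 × 10⁻ᴺ ≤ 154 → 10⁻ᴺ ≤ 2.772e-03, so N ≥ 2.56.
At 2 places the error can reach 556 m, but 3 places keeps it to 55.6 m.

3 decimal places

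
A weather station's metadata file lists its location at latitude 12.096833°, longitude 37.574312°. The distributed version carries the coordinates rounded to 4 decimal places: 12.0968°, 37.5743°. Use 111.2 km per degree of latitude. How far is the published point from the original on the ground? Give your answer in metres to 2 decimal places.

The latitude changed by +0.000033° and the longitude by +0.000012°.
N–S: 0.000033° × 111200 m/° = 3.6696 m.
East–west at this latitude: 0.000012° × 111200 × cos 12.0968° ≈ 0.000012 × 108731 = 1.30477 m.
Distance: √(3.6696² + 1.30477²) ≈ 3.89466 m.

3.89 metres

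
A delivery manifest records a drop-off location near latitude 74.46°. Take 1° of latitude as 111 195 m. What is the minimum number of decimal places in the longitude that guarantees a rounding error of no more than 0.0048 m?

7

At 74.46° one degree of longitude covers 111195 × cos 74.46° ≈ 111195 × 0.2679 ≈ 29790.4 m.
Rounding to N decimal places gives at most 0.5 × 10⁻ᴺ degrees of error, i.e. 0.5 × 10⁻ᴺ × 29790.4 m.
Setting 14895.2 × 10⁻ᴺ ≤ 0.0048 gives 10ᴺ ≥ 3.103e+06, i.e. N ≥ 6.49.
N = 6 would give 0.0149 m (too coarse); N = 7 gives 0.00149 m ≤ 0.0048 m.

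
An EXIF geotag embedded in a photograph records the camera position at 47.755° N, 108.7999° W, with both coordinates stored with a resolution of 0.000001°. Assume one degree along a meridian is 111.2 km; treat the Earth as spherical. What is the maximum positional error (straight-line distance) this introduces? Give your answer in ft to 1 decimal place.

0.2 ft

With a 0.000001° grid the true value lies within half a step, ±0.000001°/2 = ±5e-07°, of the stored one.
N–S: 5e-07° × 111200 m/° = 0.0556 m.
E–W at 47.755°: 5e-07° × 111200 × cos 47.755° = 5e-07 × 111200 × 0.6723 ≈ 0.03738 m.
The two errors are perpendicular, so the maximum displacement is √(0.0556² + 0.03738²) ≈ 0.0669972 m.
Converting: 0.0669972 m × 3.2808 ft/m ≈ 0.21981 ft.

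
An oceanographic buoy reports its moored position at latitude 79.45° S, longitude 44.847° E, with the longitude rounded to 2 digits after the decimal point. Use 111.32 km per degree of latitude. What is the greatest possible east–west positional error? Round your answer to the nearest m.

102 m

Rounding to 2 decimal places leaves the longitude within ±0.005° of the true value.
One degree of longitude at 79.45° is 111320 × cos 79.45° ≈ 111320 × 0.1831 = 20382 m.
Maximum E–W displacement: 0.005 × 20382 = 101.91 m.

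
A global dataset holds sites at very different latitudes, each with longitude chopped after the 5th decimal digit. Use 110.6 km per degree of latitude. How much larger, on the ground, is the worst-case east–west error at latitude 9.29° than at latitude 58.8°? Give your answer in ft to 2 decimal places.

1.70 ft

Truncating at 5 decimal places can drop up to a full unit in the last place, so the longitude may be off by as much as 1e-05°.
At 9.29°: 1e-05° × 110600 × cos 9.29° = 1e-05 × 110600 × 0.9869 ≈ 1.0915 m.
At 58.8°: 1e-05° × 110600 × cos 58.8° = 1e-05 × 110600 × 0.5180 ≈ 0.57294 m.
Difference: 1.0915 − 0.57294 = 0.51856 m.
In feet: 0.518556 m ÷ 0.3048 ≈ 1.7013 ft.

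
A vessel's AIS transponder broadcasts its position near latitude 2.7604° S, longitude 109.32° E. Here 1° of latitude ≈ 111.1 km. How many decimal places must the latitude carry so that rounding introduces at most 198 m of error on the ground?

One degree of latitude covers 111100 m.
Rounding to N decimal places gives at most 0.5 × 10⁻ᴺ degrees of error, i.e. 0.5 × 10⁻ᴺ × 111100 m.
Setting 55550 × 10⁻ᴺ ≤ 198 gives 10ᴺ ≥ 280.6, i.e. N ≥ 2.45.
N = 2 would give 556 m (too coarse); N = 3 gives 55.6 m ≤ 198 m.

3 decimal places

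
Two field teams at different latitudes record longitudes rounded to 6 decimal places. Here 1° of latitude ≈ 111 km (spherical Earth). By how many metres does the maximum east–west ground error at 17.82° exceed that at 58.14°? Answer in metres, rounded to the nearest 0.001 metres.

Rounding to 6 decimal places leaves the longitude within ±5e-07° of the true value.
Error at 17.82° = 5e-07° × 111000 × cos 17.82° ≈ 0.0555 × 0.9520 = 0.052837 m.
Error at 58.14° = 5e-07° × 111000 × cos 58.14° ≈ 0.0555 × 0.5278 = 0.029295 m.
Difference: 0.052837 − 0.029295 = 0.023542 m.

0.024 metres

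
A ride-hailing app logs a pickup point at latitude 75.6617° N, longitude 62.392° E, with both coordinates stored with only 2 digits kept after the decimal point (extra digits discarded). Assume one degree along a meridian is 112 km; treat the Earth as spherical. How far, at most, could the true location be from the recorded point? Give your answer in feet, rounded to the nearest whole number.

Truncating at 2 decimal places can drop up to a full unit in the last place, so each coordinate may be off by as much as 0.01°.
N–S: 0.01° × 112000 m/° = 1120 m.
E–W at 75.6617°: 0.01° × 112000 × cos 75.6617° = 0.01 × 112000 × 0.2476 ≈ 277.364 m.
The two errors are perpendicular, so the maximum displacement is √(1120² + 277.364²) ≈ 1153.83 m.
Converting: 1153.83 m × 3.2808 ft/m ≈ 3785.5 ft.

3786 feet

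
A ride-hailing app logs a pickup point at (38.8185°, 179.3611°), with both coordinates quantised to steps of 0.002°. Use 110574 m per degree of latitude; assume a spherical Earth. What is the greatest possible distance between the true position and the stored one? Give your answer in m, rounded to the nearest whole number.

140 m

With a 0.002° grid the true value lies within half a step, ±0.002°/2 = ±0.001°, of the stored one.
Latitude error → 0.001 × 110574 = 110.574 m along the meridian.
E–W at 38.8185°: 0.001° × 110574 × cos 38.8185° = 0.001 × 110574 × 0.7791 ≈ 86.1521 m.
Combining orthogonally: (110.574² + 86.1521²)^½ ≈ 140.174 m.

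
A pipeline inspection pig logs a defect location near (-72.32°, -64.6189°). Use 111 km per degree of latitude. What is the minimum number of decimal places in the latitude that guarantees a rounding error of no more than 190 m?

One degree of latitude covers 111000 m.
Rounding to N decimal places gives at most 0.5 × 10⁻ᴺ degrees of error, i.e. 0.5 × 10⁻ᴺ × 111000 m.
Setting 55500 × 10⁻ᴺ ≤ 190 gives 10ᴺ ≥ 292.1, i.e. N ≥ 2.47.
N = 2 would give 555 m (too coarse); N = 3 gives 55.5 m ≤ 190 m.

3 decimal places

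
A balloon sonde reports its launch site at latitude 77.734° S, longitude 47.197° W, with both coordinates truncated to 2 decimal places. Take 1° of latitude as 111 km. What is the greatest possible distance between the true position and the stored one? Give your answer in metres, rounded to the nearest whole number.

Truncating at 2 decimal places can drop up to a full unit in the last place, so each coordinate may be off by as much as 0.01°.
Latitude error → 0.01 × 111000 = 1110 m along the meridian.
East–west component at 77.734°: 0.01° × 111000 × cos 77.734° ≈ 0.01 × 23582 ≈ 235.82 m.
Combining orthogonally: (1110² + 235.82²)^½ ≈ 1134.77 m.

1135 metres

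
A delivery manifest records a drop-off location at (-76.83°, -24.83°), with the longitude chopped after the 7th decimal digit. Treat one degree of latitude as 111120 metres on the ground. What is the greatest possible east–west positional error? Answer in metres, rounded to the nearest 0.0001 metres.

0.0025 metres

Truncating at 7 decimal places can drop up to a full unit in the last place, so the longitude may be off by as much as 1e-07°.
At latitude 76.83° a degree of longitude spans 111120 m × cos 76.83° = 111120 × 0.2278 ≈ 25317.7 m.
Maximum E–W displacement: 1e-07 × 25317.7 = 0.00253177 m.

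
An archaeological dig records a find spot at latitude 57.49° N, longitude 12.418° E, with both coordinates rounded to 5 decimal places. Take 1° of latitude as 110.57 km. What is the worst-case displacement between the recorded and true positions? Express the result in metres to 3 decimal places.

Rounding to 5 decimal places leaves each coordinate within ±5e-06° of the true value.
Latitude error → 5e-06 × 110570 = 0.55285 m along the meridian.
E–W at 57.49°: 5e-06° × 110570 × cos 57.49° = 5e-06 × 110570 × 0.5374 ≈ 0.297127 m.
Worst case both components are at the extreme and orthogonal: √(0.55285² + 0.297127²) ≈ 0.627637 m.

0.628 metres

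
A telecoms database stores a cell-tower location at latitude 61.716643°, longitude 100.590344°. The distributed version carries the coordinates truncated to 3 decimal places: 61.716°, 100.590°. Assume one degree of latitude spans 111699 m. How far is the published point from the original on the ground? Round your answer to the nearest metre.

Δlat = 61.716643 − 61.716 = +0.000643°; Δlon = 100.590344 − 100.590 = +0.000344°.
North–south shift: 0.000643 × 111699 = 71.8225 m.
E–W at 61.716°: 0.000344° × 111699 × cos 61.716° = 0.000344 × 111699 × 0.4738 ≈ 18.2071 m.
Combined displacement = (71.8225² + 18.2071²)^½ ≈ 74.0943 m.

74 metres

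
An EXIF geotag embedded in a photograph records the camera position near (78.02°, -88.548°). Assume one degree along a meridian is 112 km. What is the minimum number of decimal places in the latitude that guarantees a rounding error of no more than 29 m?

One degree of latitude covers 112000 m.
With N decimal places the half-ulp bound is 0.5·10⁻ᴺ°, or 0.5·10⁻ᴺ × 112000 m on the ground.
Need 0.5 × 112000 × 10⁻ᴺ ≤ 29 → 10⁻ᴺ ≤ 5.179e-04, so N ≥ 3.29.
N = 3 would give 56 m (too coarse); N = 4 gives 5.6 m ≤ 29 m.

4 decimal places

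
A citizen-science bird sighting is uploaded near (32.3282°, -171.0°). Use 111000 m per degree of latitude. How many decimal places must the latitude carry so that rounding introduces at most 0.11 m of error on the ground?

One degree of latitude covers 111000 m.
With N decimal places the half-ulp bound is 0.5·10⁻ᴺ°, or 0.5·10⁻ᴺ × 111000 m on the ground.
Need 0.5 × 111000 × 10⁻ᴺ ≤ 0.11 → 10⁻ᴺ ≤ 1.982e-06, so N ≥ 5.70.
So 6 decimal places suffice (0.0555 m); 5 would allow up to 0.555 m.

6 decimal places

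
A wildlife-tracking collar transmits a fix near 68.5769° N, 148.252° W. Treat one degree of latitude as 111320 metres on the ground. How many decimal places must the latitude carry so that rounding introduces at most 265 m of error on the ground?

3

One degree of latitude covers 111320 m.
With N decimal places the half-ulp bound is 0.5·10⁻ᴺ°, or 0.5·10⁻ᴺ × 111320 m on the ground.
Setting 55660 × 10⁻ᴺ ≤ 265 gives 10ᴺ ≥ 210, i.e. N ≥ 2.32.
N = 2 would give 557 m (too coarse); N = 3 gives 55.7 m ≤ 265 m.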